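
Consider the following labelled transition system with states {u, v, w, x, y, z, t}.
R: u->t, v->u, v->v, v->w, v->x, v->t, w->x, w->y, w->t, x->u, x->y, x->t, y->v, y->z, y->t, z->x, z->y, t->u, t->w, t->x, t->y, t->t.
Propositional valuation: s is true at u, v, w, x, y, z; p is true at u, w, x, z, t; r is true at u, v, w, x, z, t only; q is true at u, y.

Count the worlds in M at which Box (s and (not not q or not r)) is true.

Recall that Box ψ holds at a world iff ψ holds at every accessible world, and Dia ψ holds iff ψ holds at some accessible world.
Let φ = Box (s and (not not q or not r)). Evaluate φ at each world:
  u (successors {t}): φ is false.
  v (successors {u, v, w, x, t}): φ is false.
  w (successors {x, y, t}): φ is false.
  x (successors {u, y, t}): φ is false.
  y (successors {v, z, t}): φ is false.
  z (successors {x, y}): φ is false.
  t (successors {u, w, x, y, t}): φ is false.
For instance, at t:
  At t: Box (s and (not not q or not r)) requires s and (not not q or not r) at every successor {u, w, x, y, t}.
    s and (not not q or not r) fails at w, so Box (s and (not not q or not r)) is false at t.
Satisfying worlds: none.

0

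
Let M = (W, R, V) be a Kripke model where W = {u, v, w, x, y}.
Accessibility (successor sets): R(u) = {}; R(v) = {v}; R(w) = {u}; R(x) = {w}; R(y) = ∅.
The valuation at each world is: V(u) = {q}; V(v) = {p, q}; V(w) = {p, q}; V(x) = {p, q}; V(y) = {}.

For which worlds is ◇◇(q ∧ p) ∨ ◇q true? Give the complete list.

Let φ = ◇◇(q ∧ p) ∨ ◇q. Evaluate φ at each world:
  u (successors ∅): φ is false.
  v (successors {v}): φ is true.
  w (successors {u}): φ is true.
  x (successors {w}): φ is true.
  y (successors ∅): φ is false.
For instance, at w:
  At w: ◇◇(q ∧ p) is false, ◇q is true, so ◇◇(q ∧ p) ∨ ◇q is true.
    At w: ◇◇(q ∧ p) requires ◇(q ∧ p) at some successor in {u}.
      At u: ◇(q ∧ p) is false.
    So ◇◇(q ∧ p) is false at w.
    At w: ◇q requires q at some successor in {u}.
      q holds at u, so ◇q is true at w.
Satisfying worlds: {v, w, x}

v, w, x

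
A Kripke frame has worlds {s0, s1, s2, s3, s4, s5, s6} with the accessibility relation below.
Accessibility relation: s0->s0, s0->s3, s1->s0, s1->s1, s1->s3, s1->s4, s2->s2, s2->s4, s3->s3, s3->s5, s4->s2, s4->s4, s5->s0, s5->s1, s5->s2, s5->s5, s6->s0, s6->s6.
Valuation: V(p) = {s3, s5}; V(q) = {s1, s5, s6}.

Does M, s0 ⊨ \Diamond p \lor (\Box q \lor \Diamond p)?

Yes

At s0: \Diamond p is true, \Box q \lor \Diamond p is true, so \Diamond p \lor (\Box q \lor \Diamond p) is true.
  At s0: \Diamond p requires p at some successor in {s0, s3}.
    p holds at s3, so \Diamond p is true at s0.
  At s0: \Box q is false, \Diamond p is true, so \Box q \lor \Diamond p is true.
    At s0: \Box q requires q at every successor {s0, s3}.
      q fails at s0, so \Box q is false at s0.
    At s0: \Diamond p requires p at some successor in {s0, s3}.
      p holds at s3, so \Diamond p is true at s0.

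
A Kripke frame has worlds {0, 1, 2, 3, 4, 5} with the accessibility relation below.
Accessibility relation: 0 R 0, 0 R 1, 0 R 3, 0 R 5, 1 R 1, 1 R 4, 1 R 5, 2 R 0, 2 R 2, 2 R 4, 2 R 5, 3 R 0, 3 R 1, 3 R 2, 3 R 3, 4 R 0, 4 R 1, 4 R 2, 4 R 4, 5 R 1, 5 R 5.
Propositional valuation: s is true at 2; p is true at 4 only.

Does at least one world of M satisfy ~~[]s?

Let φ = ~~[]s. Evaluate φ at each world:
  0 (successors {0, 1, 3, 5}): φ is false.
  1 (successors {1, 4, 5}): φ is false.
  2 (successors {0, 2, 4, 5}): φ is false.
  3 (successors {0, 1, 2, 3}): φ is false.
  4 (successors {0, 1, 2, 4}): φ is false.
  5 (successors {1, 5}): φ is false.
For instance, at 3:
  At 3: ~[]s is true, so ~~[]s is false.
    At 3: []s is false, so ~[]s is true.
      At 3: []s requires s at every successor {0, 1, 2, 3}.
        s fails at 0, so []s is false at 3.

No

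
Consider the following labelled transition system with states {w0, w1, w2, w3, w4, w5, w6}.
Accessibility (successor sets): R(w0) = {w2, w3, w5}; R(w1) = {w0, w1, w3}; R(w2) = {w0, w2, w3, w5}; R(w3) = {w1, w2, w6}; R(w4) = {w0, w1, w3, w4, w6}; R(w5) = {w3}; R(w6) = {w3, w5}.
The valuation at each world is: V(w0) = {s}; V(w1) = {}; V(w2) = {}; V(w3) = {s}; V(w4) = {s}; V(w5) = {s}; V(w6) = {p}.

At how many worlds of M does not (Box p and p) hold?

7

Let φ = not (Box p and p). Evaluate φ at each world:
  w0 (successors {w2, w3, w5}): φ is true.
  w1 (successors {w0, w1, w3}): φ is true.
  w2 (successors {w0, w2, w3, w5}): φ is true.
  w3 (successors {w1, w2, w6}): φ is true.
  w4 (successors {w0, w1, w3, w4, w6}): φ is true.
  w5 (successors {w3}): φ is true.
  w6 (successors {w3, w5}): φ is true.
For instance, at w0:
  At w0: Box p and p is false, so not (Box p and p) is true.
    At w0: Box p is false, p is false, so Box p and p is false.
      At w0: Box p requires p at every successor {w2, w3, w5}.
        p fails at w2, so Box p is false at w0.
Satisfying worlds: {w0, w1, w2, w3, w4, w5, w6}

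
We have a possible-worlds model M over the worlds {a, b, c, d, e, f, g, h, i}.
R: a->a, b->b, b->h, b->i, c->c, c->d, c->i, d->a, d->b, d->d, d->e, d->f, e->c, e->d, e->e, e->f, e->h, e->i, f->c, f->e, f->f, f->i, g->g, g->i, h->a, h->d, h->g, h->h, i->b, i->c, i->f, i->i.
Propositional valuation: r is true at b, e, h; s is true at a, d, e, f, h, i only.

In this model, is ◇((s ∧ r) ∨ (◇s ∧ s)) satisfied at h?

Yes

At h: ◇((s ∧ r) ∨ (◇s ∧ s)) requires (s ∧ r) ∨ (◇s ∧ s) at some successor in {a, d, g, h}.
  (s ∧ r) ∨ (◇s ∧ s) holds at a, so ◇((s ∧ r) ∨ (◇s ∧ s)) is true at h.
    At a: s ∧ r is false, ◇s ∧ s is true, so (s ∧ r) ∨ (◇s ∧ s) is true.
      At a: ◇s is true, s is true, so ◇s ∧ s is true.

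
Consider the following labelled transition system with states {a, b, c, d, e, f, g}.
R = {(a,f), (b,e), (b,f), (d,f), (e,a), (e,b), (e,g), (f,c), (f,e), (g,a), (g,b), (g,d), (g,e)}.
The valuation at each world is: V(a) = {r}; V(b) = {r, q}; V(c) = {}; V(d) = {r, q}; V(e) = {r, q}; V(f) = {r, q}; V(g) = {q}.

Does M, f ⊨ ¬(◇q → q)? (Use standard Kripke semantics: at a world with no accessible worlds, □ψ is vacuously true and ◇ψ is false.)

At f: ◇q → q is true, so ¬(◇q → q) is false.
  At f: ◇q is true, q is true, so ◇q → q is true.
    At f: ◇q requires q at some successor in {c, e}.
      q holds at e, so ◇q is true at f.

No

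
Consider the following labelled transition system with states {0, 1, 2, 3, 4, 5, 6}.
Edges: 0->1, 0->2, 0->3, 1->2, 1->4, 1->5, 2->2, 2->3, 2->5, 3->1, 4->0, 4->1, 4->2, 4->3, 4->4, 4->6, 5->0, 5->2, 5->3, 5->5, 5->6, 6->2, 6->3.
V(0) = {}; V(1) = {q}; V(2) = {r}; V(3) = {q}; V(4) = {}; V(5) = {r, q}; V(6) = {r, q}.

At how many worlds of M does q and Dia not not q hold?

4

Recall that Dia ψ holds at a world iff ψ holds at some accessible world.
Let φ = q and Dia not not q. Evaluate φ at each world:
  0 (successors {1, 2, 3}): φ is false.
  1 (successors {2, 4, 5}): φ is true.
  2 (successors {2, 3, 5}): φ is false.
  3 (successors {1}): φ is true.
  4 (successors {0, 1, 2, 3, 4, 6}): φ is false.
  5 (successors {0, 2, 3, 5, 6}): φ is true.
  6 (successors {2, 3}): φ is true.
For instance, at 6:
  At 6: q is true, Dia not not q is true, so q and Dia not not q is true.
    At 6: Dia not not q requires not not q at some successor in {2, 3}.
      not not q holds at 3, so Dia not not q is true at 6.
Satisfying worlds: {1, 3, 5, 6}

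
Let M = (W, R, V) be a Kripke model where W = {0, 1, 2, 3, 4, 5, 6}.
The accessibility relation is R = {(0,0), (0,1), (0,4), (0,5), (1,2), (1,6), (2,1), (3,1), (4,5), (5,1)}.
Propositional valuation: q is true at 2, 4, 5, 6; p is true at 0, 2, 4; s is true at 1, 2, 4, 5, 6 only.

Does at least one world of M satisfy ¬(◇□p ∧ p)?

Yes

Let φ = ¬(◇□p ∧ p). Evaluate φ at each world:
  0 (successors {0, 1, 4, 5}): φ is true.
  1 (successors {2, 6}): φ is true.
  2 (successors {1}): φ is true.
  3 (successors {1}): φ is true.
  4 (successors {5}): φ is true.
  5 (successors {1}): φ is true.
  6 (successors ∅): φ is true.
Detail at 0 (witness):
  At 0: ◇□p ∧ p is false, so ¬(◇□p ∧ p) is true.
    At 0: ◇□p is false, p is true, so ◇□p ∧ p is false.
      At 0: ◇□p requires □p at some successor in {0, 1, 4, 5}.
        At 0: □p is false.
        At 1: □p is false.
        At 4: □p is false.
        At 5: □p is false.
      So ◇□p is false at 0.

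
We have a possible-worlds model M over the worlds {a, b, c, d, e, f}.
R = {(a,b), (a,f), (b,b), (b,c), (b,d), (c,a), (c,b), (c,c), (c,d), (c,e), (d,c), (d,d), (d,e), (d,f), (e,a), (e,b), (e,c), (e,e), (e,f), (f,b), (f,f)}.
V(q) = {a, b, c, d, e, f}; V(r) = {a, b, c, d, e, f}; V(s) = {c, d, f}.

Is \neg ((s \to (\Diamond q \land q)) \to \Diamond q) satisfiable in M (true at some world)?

No

Let φ = \neg ((s \to (\Diamond q \land q)) \to \Diamond q). Evaluate φ at each world:
  a (successors {b, f}): φ is false.
  b (successors {b, c, d}): φ is false.
  c (successors {a, b, c, d, e}): φ is false.
  d (successors {c, d, e, f}): φ is false.
  e (successors {a, b, c, e, f}): φ is false.
  f (successors {b, f}): φ is false.
For instance, at d:
  At d: (s \to (\Diamond q \land q)) \to \Diamond q is true, so \neg ((s \to (\Diamond q \land q)) \to \Diamond q) is false.
    At d: s \to (\Diamond q \land q) is true, \Diamond q is true, so (s \to (\Diamond q \land q)) \to \Diamond q is true.
      At d: s is true, \Diamond q \land q is true, so s \to (\Diamond q \land q) is true.
      At d: \Diamond q requires q at some successor in {c, d, e, f}.
        q holds at c, so \Diamond q is true at d.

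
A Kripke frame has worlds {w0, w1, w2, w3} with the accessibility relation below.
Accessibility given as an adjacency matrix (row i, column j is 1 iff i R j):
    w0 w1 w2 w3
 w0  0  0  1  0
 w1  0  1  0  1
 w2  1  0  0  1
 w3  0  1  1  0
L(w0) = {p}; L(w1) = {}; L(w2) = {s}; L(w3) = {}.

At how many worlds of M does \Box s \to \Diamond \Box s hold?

Let φ = \Box s \to \Diamond \Box s. Evaluate φ at each world:
  w0 (successors {w2}): φ is false.
  w1 (successors {w1, w3}): φ is true.
  w2 (successors {w0, w3}): φ is true.
  w3 (successors {w1, w2}): φ is true.
For instance, at w3:
  At w3: \Box s is false, \Diamond \Box s is false, so \Box s \to \Diamond \Box s is true.
    At w3: \Box s requires s at every successor {w1, w2}.
      s fails at w1, so \Box s is false at w3.
    At w3: \Diamond \Box s requires \Box s at some successor in {w1, w2}.
      At w1: \Box s is false.
      At w2: \Box s is false.
    So \Diamond \Box s is false at w3.
Satisfying worlds: {w1, w2, w3}

3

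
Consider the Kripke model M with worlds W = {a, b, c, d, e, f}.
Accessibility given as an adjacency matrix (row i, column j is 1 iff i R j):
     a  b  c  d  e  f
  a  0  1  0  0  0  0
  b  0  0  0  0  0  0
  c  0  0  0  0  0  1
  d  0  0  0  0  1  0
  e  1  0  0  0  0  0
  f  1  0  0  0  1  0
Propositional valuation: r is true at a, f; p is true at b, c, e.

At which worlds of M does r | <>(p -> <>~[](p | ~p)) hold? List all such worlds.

a, c, e, f

Recall that []ψ holds at a world iff ψ holds at every accessible world, and <>ψ holds iff ψ holds at some accessible world.
Let φ = r | <>(p -> <>~[](p | ~p)). Evaluate φ at each world:
  a (successors {b}): φ is true.
  b (successors ∅): φ is false.
  c (successors {f}): φ is true.
  d (successors {e}): φ is false.
  e (successors {a}): φ is true.
  f (successors {a, e}): φ is true.
For instance, at f:
  At f: r is true, <>(p -> <>~[](p | ~p)) is true, so r | <>(p -> <>~[](p | ~p)) is true.
    At f: <>(p -> <>~[](p | ~p)) requires p -> <>~[](p | ~p) at some successor in {a, e}.
      p -> <>~[](p | ~p) holds at a, so <>(p -> <>~[](p | ~p)) is true at f.
Satisfying worlds: {a, c, e, f}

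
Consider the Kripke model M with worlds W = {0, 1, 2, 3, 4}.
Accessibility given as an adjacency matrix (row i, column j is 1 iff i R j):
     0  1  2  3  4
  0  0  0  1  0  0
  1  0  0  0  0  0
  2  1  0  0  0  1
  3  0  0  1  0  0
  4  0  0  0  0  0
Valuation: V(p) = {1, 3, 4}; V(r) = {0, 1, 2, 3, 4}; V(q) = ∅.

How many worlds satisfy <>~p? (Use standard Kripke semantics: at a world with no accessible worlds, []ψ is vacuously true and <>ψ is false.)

Let φ = <>~p. Evaluate φ at each world:
  0 (successors {2}): φ is true.
  1 (successors ∅): φ is false.
  2 (successors {0, 4}): φ is true.
  3 (successors {2}): φ is true.
  4 (successors ∅): φ is false.
For instance, at 0:
  At 0: <>~p requires ~p at some successor in {2}.
    ~p holds at 2, so <>~p is true at 0.
Satisfying worlds: {0, 2, 3}

3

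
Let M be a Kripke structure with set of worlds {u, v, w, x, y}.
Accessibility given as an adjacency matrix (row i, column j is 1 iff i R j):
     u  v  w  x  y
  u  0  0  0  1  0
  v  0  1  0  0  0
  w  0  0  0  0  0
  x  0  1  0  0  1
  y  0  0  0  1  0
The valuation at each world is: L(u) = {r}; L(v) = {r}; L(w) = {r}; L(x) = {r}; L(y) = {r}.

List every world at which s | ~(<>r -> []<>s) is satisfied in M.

Let φ = s | ~(<>r -> []<>s). Evaluate φ at each world:
  u (successors {x}): φ is true.
  v (successors {v}): φ is true.
  w (successors ∅): φ is false.
  x (successors {v, y}): φ is true.
  y (successors {x}): φ is true.
For instance, at v:
  At v: s is false, ~(<>r -> []<>s) is true, so s | ~(<>r -> []<>s) is true.
    At v: <>r -> []<>s is false, so ~(<>r -> []<>s) is true.
      At v: <>r is true, []<>s is false, so <>r -> []<>s is false.
Satisfying worlds: {u, v, x, y}

u, v, x, y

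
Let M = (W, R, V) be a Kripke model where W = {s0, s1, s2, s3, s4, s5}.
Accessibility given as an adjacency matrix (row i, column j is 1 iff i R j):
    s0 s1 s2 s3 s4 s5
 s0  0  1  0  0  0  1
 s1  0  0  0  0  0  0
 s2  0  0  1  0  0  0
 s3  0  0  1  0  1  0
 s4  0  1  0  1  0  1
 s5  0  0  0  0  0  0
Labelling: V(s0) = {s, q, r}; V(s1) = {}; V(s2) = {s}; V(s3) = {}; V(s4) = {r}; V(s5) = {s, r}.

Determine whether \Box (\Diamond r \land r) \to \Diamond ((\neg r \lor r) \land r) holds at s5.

At s5: \Box (\Diamond r \land r) is true, \Diamond ((\neg r \lor r) \land r) is false, so \Box (\Diamond r \land r) \to \Diamond ((\neg r \lor r) \land r) is false.
  At s5: no accessible worlds, so \Box (\Diamond r \land r) holds vacuously.
  At s5: no accessible worlds, so \Diamond ((\neg r \lor r) \land r) is false.

No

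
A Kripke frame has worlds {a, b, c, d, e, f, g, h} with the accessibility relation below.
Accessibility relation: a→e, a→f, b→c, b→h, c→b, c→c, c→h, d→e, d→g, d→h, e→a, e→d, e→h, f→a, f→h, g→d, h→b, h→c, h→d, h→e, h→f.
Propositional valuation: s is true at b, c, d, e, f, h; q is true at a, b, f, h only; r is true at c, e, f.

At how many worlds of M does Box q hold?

1

Let φ = Box q. Evaluate φ at each world:
  a (successors {e, f}): φ is false.
  b (successors {c, h}): φ is false.
  c (successors {b, c, h}): φ is false.
  d (successors {e, g, h}): φ is false.
  e (successors {a, d, h}): φ is false.
  f (successors {a, h}): φ is true.
  g (successors {d}): φ is false.
  h (successors {b, c, d, e, f}): φ is false.
For instance, at e:
  At e: Box q requires q at every successor {a, d, h}.
    q fails at d, so Box q is false at e.
Satisfying worlds: {f}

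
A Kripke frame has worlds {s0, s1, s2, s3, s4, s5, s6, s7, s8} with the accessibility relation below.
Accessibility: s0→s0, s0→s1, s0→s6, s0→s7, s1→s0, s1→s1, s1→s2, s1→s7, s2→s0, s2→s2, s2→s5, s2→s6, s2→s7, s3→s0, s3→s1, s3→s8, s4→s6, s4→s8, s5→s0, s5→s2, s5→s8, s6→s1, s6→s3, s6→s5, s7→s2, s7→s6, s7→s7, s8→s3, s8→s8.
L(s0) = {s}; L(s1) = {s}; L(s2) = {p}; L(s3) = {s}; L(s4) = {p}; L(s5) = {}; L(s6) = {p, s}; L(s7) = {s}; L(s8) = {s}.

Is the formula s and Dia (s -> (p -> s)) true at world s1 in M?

Yes

At s1: s is true, Dia (s -> (p -> s)) is true, so s and Dia (s -> (p -> s)) is true.
  At s1: Dia (s -> (p -> s)) requires s -> (p -> s) at some successor in {s0, s1, s2, s7}.
    s -> (p -> s) holds at s0, so Dia (s -> (p -> s)) is true at s1.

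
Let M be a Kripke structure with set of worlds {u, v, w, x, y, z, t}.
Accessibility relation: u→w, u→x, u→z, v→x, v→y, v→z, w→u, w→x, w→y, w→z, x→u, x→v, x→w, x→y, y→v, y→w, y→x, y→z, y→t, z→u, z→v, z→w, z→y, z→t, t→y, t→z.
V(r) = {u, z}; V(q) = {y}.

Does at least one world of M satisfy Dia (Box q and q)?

Recall that Box ψ holds at a world iff ψ holds at every accessible world, and Dia ψ holds iff ψ holds at some accessible world.
Let φ = Dia (Box q and q). Evaluate φ at each world:
  u (successors {w, x, z}): φ is false.
  v (successors {x, y, z}): φ is false.
  w (successors {u, x, y, z}): φ is false.
  x (successors {u, v, w, y}): φ is false.
  y (successors {v, w, x, z, t}): φ is false.
  z (successors {u, v, w, y, t}): φ is false.
  t (successors {y, z}): φ is false.
For instance, at x:
  At x: Dia (Box q and q) requires Box q and q at some successor in {u, v, w, y}.
    At u: Box q and q is false.
    At v: Box q and q is false.
    At w: Box q and q is false.
    At y: Box q and q is false.
  So Dia (Box q and q) is false at x.

No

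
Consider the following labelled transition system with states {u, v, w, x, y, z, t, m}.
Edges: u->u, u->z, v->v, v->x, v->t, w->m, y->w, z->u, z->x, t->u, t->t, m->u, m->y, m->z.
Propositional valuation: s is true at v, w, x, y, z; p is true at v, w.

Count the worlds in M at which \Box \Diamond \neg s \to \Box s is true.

5

Recall that \Box ψ holds at a world iff ψ holds at every accessible world, and \Diamond ψ holds iff ψ holds at some accessible world.
Let φ = \Box \Diamond \neg s \to \Box s. Evaluate φ at each world:
  u (successors {u, z}): φ is false.
  v (successors {v, x, t}): φ is true.
  w (successors {m}): φ is false.
  x (successors ∅): φ is true.
  y (successors {w}): φ is true.
  z (successors {u, x}): φ is true.
  t (successors {u, t}): φ is false.
  m (successors {u, y, z}): φ is true.
For instance, at v:
  At v: \Box \Diamond \neg s is false, \Box s is false, so \Box \Diamond \neg s \to \Box s is true.
    At v: \Box \Diamond \neg s requires \Diamond \neg s at every successor {v, x, t}.
      \Diamond \neg s fails at x, so \Box \Diamond \neg s is false at v.
    At v: \Box s requires s at every successor {v, x, t}.
      s fails at t, so \Box s is false at v.
Satisfying worlds: {v, x, y, z, m}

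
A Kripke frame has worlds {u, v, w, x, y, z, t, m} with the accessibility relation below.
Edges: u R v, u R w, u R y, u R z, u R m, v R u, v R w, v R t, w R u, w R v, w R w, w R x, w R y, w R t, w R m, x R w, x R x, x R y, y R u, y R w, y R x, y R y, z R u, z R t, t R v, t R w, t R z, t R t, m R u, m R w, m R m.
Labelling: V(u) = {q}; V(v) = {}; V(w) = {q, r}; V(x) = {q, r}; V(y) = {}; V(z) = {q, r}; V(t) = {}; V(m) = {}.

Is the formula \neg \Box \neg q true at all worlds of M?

Recall that \Box ψ holds at a world iff ψ holds at every accessible world, and \Diamond ψ holds iff ψ holds at some accessible world.
Let φ = \neg \Box \neg q. Evaluate φ at each world:
  u (successors {v, w, y, z, m}): φ is true.
  v (successors {u, w, t}): φ is true.
  w (successors {u, v, w, x, y, t, m}): φ is true.
  x (successors {w, x, y}): φ is true.
  y (successors {u, w, x, y}): φ is true.
  z (successors {u, t}): φ is true.
  t (successors {v, w, z, t}): φ is true.
  m (successors {u, w, m}): φ is true.
For instance, at t:
  At t: \Box \neg q is false, so \neg \Box \neg q is true.
    At t: \Box \neg q requires \neg q at every successor {v, w, z, t}.
      \neg q fails at w, so \Box \neg q is false at t.

Yes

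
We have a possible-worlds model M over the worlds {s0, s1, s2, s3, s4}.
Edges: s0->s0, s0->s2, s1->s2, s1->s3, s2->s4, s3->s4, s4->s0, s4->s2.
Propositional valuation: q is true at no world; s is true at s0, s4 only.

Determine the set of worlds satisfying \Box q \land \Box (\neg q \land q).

Recall that \Box ψ holds at a world iff ψ holds at every accessible world, and \Diamond ψ holds iff ψ holds at some accessible world.
Let φ = \Box q \land \Box (\neg q \land q). Evaluate φ at each world:
  s0 (successors {s0, s2}): φ is false.
  s1 (successors {s2, s3}): φ is false.
  s2 (successors {s4}): φ is false.
  s3 (successors {s4}): φ is false.
  s4 (successors {s0, s2}): φ is false.
For instance, at s1:
  At s1: \Box q is false, \Box (\neg q \land q) is false, so \Box q \land \Box (\neg q \land q) is false.
    At s1: \Box q requires q at every successor {s2, s3}.
      q fails at s2, so \Box q is false at s1.
    At s1: \Box (\neg q \land q) requires \neg q \land q at every successor {s2, s3}.
      \neg q \land q fails at s2, so \Box (\neg q \land q) is false at s1.
Satisfying worlds: none.

none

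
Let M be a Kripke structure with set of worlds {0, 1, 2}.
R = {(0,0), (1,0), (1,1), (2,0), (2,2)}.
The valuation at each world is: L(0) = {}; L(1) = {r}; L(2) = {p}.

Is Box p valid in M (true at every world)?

No

Let φ = Box p. Evaluate φ at each world:
  0 (successors {0}): φ is false.
  1 (successors {0, 1}): φ is false.
  2 (successors {0, 2}): φ is false.
Detail at 0 (counterexample):
  At 0: Box p requires p at every successor {0}.
    p fails at 0, so Box p is false at 0.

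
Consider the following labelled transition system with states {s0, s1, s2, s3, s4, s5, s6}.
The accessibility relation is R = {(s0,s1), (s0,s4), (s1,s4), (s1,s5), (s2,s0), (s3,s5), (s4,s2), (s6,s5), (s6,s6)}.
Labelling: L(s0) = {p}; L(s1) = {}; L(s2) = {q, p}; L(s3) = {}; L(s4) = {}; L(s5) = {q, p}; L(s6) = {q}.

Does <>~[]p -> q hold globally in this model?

No

Let φ = <>~[]p -> q. Evaluate φ at each world:
  s0 (successors {s1, s4}): φ is false.
  s1 (successors {s4, s5}): φ is true.
  s2 (successors {s0}): φ is true.
  s3 (successors {s5}): φ is true.
  s4 (successors {s2}): φ is true.
  s5 (successors ∅): φ is true.
  s6 (successors {s5, s6}): φ is true.
Detail at s0 (counterexample):
  At s0: <>~[]p is true, q is false, so <>~[]p -> q is false.
    At s0: <>~[]p requires ~[]p at some successor in {s1, s4}.
      ~[]p holds at s1, so <>~[]p is true at s0.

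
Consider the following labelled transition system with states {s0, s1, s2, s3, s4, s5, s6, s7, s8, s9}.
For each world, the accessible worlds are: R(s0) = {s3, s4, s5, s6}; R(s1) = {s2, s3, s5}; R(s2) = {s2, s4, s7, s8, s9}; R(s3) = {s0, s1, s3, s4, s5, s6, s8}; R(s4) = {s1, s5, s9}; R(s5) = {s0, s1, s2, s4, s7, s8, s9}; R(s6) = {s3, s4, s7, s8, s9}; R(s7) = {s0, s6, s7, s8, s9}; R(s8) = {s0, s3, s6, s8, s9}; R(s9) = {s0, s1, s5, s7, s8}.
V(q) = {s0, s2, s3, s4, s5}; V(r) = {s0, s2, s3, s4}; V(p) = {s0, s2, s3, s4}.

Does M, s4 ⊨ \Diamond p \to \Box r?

Recall that \Box ψ holds at a world iff ψ holds at every accessible world, and \Diamond ψ holds iff ψ holds at some accessible world.
At s4: \Diamond p is false, \Box r is false, so \Diamond p \to \Box r is true.
  At s4: \Diamond p requires p at some successor in {s1, s5, s9}.
    At s1: p is false.
    At s5: p is false.
    At s9: p is false.
  So \Diamond p is false at s4.
  At s4: \Box r requires r at every successor {s1, s5, s9}.
    r fails at s1, so \Box r is false at s4.

Yes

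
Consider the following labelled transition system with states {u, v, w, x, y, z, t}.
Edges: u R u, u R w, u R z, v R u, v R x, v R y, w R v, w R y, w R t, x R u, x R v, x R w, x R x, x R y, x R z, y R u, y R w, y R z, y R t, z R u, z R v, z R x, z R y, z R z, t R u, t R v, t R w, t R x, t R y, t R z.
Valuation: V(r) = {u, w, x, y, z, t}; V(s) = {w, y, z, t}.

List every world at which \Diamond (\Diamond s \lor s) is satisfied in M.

Let φ = \Diamond (\Diamond s \lor s). Evaluate φ at each world:
  u (successors {u, w, z}): φ is true.
  v (successors {u, x, y}): φ is true.
  w (successors {v, y, t}): φ is true.
  x (successors {u, v, w, x, y, z}): φ is true.
  y (successors {u, w, z, t}): φ is true.
  z (successors {u, v, x, y, z}): φ is true.
  t (successors {u, v, w, x, y, z}): φ is true.
For instance, at x:
  At x: \Diamond (\Diamond s \lor s) requires \Diamond s \lor s at some successor in {u, v, w, x, y, z}.
    \Diamond s \lor s holds at u, so \Diamond (\Diamond s \lor s) is true at x.
      At u: \Diamond s is true, s is false, so \Diamond s \lor s is true.
Satisfying worlds: {u, v, w, x, y, z, t}

u, v, w, x, y, z, t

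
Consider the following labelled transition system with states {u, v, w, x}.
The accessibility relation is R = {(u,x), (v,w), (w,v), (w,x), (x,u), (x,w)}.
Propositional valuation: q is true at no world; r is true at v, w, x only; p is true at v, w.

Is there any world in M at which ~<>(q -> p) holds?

No

Recall that <>ψ holds at a world iff ψ holds at some accessible world.
Let φ = ~<>(q -> p). Evaluate φ at each world:
  u (successors {x}): φ is false.
  v (successors {w}): φ is false.
  w (successors {v, x}): φ is false.
  x (successors {u, w}): φ is false.
For instance, at u:
  At u: <>(q -> p) is true, so ~<>(q -> p) is false.
    At u: <>(q -> p) requires q -> p at some successor in {x}.
      q -> p holds at x, so <>(q -> p) is true at u.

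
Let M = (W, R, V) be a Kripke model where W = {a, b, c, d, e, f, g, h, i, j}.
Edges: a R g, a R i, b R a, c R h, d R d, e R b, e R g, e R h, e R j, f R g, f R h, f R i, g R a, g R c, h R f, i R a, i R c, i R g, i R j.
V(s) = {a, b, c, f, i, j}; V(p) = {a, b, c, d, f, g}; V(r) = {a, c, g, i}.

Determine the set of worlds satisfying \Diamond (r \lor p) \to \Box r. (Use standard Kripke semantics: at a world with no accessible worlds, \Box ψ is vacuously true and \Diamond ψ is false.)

a, b, c, g, j

Let φ = \Diamond (r \lor p) \to \Box r. Evaluate φ at each world:
  a (successors {g, i}): φ is true.
  b (successors {a}): φ is true.
  c (successors {h}): φ is true.
  d (successors {d}): φ is false.
  e (successors {b, g, h, j}): φ is false.
  f (successors {g, h, i}): φ is false.
  g (successors {a, c}): φ is true.
  h (successors {f}): φ is false.
  i (successors {a, c, g, j}): φ is false.
  j (successors ∅): φ is true.
For instance, at d:
  At d: \Diamond (r \lor p) is true, \Box r is false, so \Diamond (r \lor p) \to \Box r is false.
    At d: \Diamond (r \lor p) requires r \lor p at some successor in {d}.
      r \lor p holds at d, so \Diamond (r \lor p) is true at d.
    At d: \Box r requires r at every successor {d}.
      r fails at d, so \Box r is false at d.
Satisfying worlds: {a, b, c, g, j}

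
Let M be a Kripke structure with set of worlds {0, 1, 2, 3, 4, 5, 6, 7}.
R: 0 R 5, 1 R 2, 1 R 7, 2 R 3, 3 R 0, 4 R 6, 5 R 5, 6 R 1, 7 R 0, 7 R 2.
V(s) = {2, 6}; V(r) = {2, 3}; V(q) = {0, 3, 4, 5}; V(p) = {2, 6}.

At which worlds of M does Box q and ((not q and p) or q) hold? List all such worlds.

Let φ = Box q and ((not q and p) or q). Evaluate φ at each world:
  0 (successors {5}): φ is true.
  1 (successors {2, 7}): φ is false.
  2 (successors {3}): φ is true.
  3 (successors {0}): φ is true.
  4 (successors {6}): φ is false.
  5 (successors {5}): φ is true.
  6 (successors {1}): φ is false.
  7 (successors {0, 2}): φ is false.
For instance, at 7:
  At 7: Box q is false, (not q and p) or q is false, so Box q and ((not q and p) or q) is false.
    At 7: Box q requires q at every successor {0, 2}.
      q fails at 2, so Box q is false at 7.
Satisfying worlds: {0, 2, 3, 5}

0, 2, 3, 5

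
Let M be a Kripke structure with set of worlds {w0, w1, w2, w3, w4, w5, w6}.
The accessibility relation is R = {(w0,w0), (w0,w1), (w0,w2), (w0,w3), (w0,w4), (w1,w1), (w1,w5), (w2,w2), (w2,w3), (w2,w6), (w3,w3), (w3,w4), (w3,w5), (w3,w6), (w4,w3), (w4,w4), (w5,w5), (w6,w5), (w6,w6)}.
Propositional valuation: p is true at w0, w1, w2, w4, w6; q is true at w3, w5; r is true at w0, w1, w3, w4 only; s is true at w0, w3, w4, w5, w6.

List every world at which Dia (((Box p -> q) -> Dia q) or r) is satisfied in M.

Let φ = Dia (((Box p -> q) -> Dia q) or r). Evaluate φ at each world:
  w0 (successors {w0, w1, w2, w3, w4}): φ is true.
  w1 (successors {w1, w5}): φ is true.
  w2 (successors {w2, w3, w6}): φ is true.
  w3 (successors {w3, w4, w5, w6}): φ is true.
  w4 (successors {w3, w4}): φ is true.
  w5 (successors {w5}): φ is true.
  w6 (successors {w5, w6}): φ is true.
For instance, at w1:
  At w1: Dia (((Box p -> q) -> Dia q) or r) requires ((Box p -> q) -> Dia q) or r at some successor in {w1, w5}.
    ((Box p -> q) -> Dia q) or r holds at w1, so Dia (((Box p -> q) -> Dia q) or r) is true at w1.
      At w1: (Box p -> q) -> Dia q is true, r is true, so ((Box p -> q) -> Dia q) or r is true.
Satisfying worlds: {w0, w1, w2, w3, w4, w5, w6}

w0, w1, w2, w3, w4, w5, w6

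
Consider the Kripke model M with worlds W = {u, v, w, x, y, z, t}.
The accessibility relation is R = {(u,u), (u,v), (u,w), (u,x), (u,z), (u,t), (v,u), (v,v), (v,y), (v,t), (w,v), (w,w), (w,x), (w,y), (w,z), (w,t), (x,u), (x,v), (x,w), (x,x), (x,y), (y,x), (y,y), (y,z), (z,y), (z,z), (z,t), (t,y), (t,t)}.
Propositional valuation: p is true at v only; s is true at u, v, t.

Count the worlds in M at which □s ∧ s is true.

Let φ = □s ∧ s. Evaluate φ at each world:
  u (successors {u, v, w, x, z, t}): φ is false.
  v (successors {u, v, y, t}): φ is false.
  w (successors {v, w, x, y, z, t}): φ is false.
  x (successors {u, v, w, x, y}): φ is false.
  y (successors {x, y, z}): φ is false.
  z (successors {y, z, t}): φ is false.
  t (successors {y, t}): φ is false.
For instance, at y:
  At y: □s is false, s is false, so □s ∧ s is false.
    At y: □s requires s at every successor {x, y, z}.
      s fails at x, so □s is false at y.
Satisfying worlds: none.

0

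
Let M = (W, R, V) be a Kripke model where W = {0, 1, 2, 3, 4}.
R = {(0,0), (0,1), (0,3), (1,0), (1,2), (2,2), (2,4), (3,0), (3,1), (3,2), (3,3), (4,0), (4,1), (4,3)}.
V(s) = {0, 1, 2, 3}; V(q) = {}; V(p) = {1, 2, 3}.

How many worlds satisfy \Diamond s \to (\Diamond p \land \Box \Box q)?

Recall that \Box ψ holds at a world iff ψ holds at every accessible world, and \Diamond ψ holds iff ψ holds at some accessible world.
Let φ = \Diamond s \to (\Diamond p \land \Box \Box q). Evaluate φ at each world:
  0 (successors {0, 1, 3}): φ is false.
  1 (successors {0, 2}): φ is false.
  2 (successors {2, 4}): φ is false.
  3 (successors {0, 1, 2, 3}): φ is false.
  4 (successors {0, 1, 3}): φ is false.
For instance, at 2:
  At 2: \Diamond s is true, \Diamond p \land \Box \Box q is false, so \Diamond s \to (\Diamond p \land \Box \Box q) is false.
    At 2: \Diamond s requires s at some successor in {2, 4}.
      s holds at 2, so \Diamond s is true at 2.
    At 2: \Diamond p is true, \Box \Box q is false, so \Diamond p \land \Box \Box q is false.
      At 2: \Diamond p requires p at some successor in {2, 4}.
        p holds at 2, so \Diamond p is true at 2.
      At 2: \Box \Box q requires \Box q at every successor {2, 4}.
        \Box q fails at 2, so \Box \Box q is false at 2.
Satisfying worlds: none.

0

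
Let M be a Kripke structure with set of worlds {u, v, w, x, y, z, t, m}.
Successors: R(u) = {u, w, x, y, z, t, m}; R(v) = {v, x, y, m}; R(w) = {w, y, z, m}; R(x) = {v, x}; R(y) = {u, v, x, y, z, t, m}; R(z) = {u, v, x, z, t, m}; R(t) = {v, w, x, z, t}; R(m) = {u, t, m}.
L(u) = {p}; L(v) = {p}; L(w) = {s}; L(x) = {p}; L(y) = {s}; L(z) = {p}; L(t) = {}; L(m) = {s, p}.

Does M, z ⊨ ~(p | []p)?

No

At z: p | []p is true, so ~(p | []p) is false.
  At z: p is true, []p is false, so p | []p is true.
    At z: []p requires p at every successor {u, v, x, z, t, m}.
      p fails at t, so []p is false at z.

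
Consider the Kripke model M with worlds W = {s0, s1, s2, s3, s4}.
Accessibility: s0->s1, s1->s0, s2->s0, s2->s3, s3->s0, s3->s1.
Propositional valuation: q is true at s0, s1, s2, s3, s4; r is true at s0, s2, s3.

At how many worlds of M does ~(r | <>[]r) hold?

Let φ = ~(r | <>[]r). Evaluate φ at each world:
  s0 (successors {s1}): φ is false.
  s1 (successors {s0}): φ is true.
  s2 (successors {s0, s3}): φ is false.
  s3 (successors {s0, s1}): φ is false.
  s4 (successors ∅): φ is true.
For instance, at s0:
  At s0: r | <>[]r is true, so ~(r | <>[]r) is false.
    At s0: r is true, <>[]r is true, so r | <>[]r is true.
      At s0: <>[]r requires []r at some successor in {s1}.
        []r holds at s1, so <>[]r is true at s0.
Satisfying worlds: {s1, s4}

2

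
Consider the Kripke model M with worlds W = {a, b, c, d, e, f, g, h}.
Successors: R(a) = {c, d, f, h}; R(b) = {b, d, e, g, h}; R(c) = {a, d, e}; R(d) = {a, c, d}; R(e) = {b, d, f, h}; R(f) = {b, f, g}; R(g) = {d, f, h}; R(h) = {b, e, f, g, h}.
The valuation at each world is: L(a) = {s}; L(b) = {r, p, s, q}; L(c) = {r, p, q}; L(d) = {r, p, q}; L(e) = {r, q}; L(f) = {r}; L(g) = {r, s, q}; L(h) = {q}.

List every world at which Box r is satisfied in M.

Recall that Box ψ holds at a world iff ψ holds at every accessible world, and Dia ψ holds iff ψ holds at some accessible world.
Let φ = Box r. Evaluate φ at each world:
  a (successors {c, d, f, h}): φ is false.
  b (successors {b, d, e, g, h}): φ is false.
  c (successors {a, d, e}): φ is false.
  d (successors {a, c, d}): φ is false.
  e (successors {b, d, f, h}): φ is false.
  f (successors {b, f, g}): φ is true.
  g (successors {d, f, h}): φ is false.
  h (successors {b, e, f, g, h}): φ is false.
For instance, at h:
  At h: Box r requires r at every successor {b, e, f, g, h}.
    r fails at h, so Box r is false at h.
Satisfying worlds: {f}

f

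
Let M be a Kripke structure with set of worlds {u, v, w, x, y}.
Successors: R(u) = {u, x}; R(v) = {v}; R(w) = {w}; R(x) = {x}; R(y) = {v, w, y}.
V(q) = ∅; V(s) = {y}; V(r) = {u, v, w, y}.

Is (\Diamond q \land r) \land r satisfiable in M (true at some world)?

No

Let φ = (\Diamond q \land r) \land r. Evaluate φ at each world:
  u (successors {u, x}): φ is false.
  v (successors {v}): φ is false.
  w (successors {w}): φ is false.
  x (successors {x}): φ is false.
  y (successors {v, w, y}): φ is false.
For instance, at u:
  At u: \Diamond q \land r is false, r is true, so (\Diamond q \land r) \land r is false.
    At u: \Diamond q is false, r is true, so \Diamond q \land r is false.
      At u: \Diamond q requires q at some successor in {u, x}.
        At u: q is false.
        At x: q is false.
      So \Diamond q is false at u.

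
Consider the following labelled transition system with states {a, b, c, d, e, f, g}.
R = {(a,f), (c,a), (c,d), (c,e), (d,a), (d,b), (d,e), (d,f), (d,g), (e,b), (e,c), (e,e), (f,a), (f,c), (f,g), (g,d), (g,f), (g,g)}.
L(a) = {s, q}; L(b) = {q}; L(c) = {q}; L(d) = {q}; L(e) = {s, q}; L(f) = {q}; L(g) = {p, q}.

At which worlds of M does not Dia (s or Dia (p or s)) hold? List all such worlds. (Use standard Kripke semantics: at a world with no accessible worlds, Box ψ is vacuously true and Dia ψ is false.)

Let φ = not Dia (s or Dia (p or s)). Evaluate φ at each world:
  a (successors {f}): φ is false.
  b (successors ∅): φ is true.
  c (successors {a, d, e}): φ is false.
  d (successors {a, b, e, f, g}): φ is false.
  e (successors {b, c, e}): φ is false.
  f (successors {a, c, g}): φ is false.
  g (successors {d, f, g}): φ is false.
For instance, at f:
  At f: Dia (s or Dia (p or s)) is true, so not Dia (s or Dia (p or s)) is false.
    At f: Dia (s or Dia (p or s)) requires s or Dia (p or s) at some successor in {a, c, g}.
      s or Dia (p or s) holds at a, so Dia (s or Dia (p or s)) is true at f.
Satisfying worlds: {b}

b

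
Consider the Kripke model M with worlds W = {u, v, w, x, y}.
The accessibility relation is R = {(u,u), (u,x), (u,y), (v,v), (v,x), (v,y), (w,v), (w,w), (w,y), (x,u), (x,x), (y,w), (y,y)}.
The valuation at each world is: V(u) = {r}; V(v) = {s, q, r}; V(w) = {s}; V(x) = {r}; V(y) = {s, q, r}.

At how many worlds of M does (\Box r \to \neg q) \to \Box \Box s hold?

Let φ = (\Box r \to \neg q) \to \Box \Box s. Evaluate φ at each world:
  u (successors {u, x, y}): φ is false.
  v (successors {v, x, y}): φ is true.
  w (successors {v, w, y}): φ is false.
  x (successors {u, x}): φ is false.
  y (successors {w, y}): φ is true.
For instance, at w:
  At w: \Box r \to \neg q is true, \Box \Box s is false, so (\Box r \to \neg q) \to \Box \Box s is false.
    At w: \Box r is false, \neg q is true, so \Box r \to \neg q is true.
      At w: \Box r requires r at every successor {v, w, y}.
        r fails at w, so \Box r is false at w.
    At w: \Box \Box s requires \Box s at every successor {v, w, y}.
      \Box s fails at v, so \Box \Box s is false at w.
Satisfying worlds: {v, y}

2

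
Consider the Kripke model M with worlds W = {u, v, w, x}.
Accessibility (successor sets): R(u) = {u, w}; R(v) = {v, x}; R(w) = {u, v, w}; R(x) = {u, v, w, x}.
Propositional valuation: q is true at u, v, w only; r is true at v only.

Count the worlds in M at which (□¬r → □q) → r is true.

Recall that □ψ holds at a world iff ψ holds at every accessible world, and ◇ψ holds iff ψ holds at some accessible world.
Let φ = (□¬r → □q) → r. Evaluate φ at each world:
  u (successors {u, w}): φ is false.
  v (successors {v, x}): φ is true.
  w (successors {u, v, w}): φ is false.
  x (successors {u, v, w, x}): φ is false.
For instance, at v:
  At v: □¬r → □q is true, r is true, so (□¬r → □q) → r is true.
    At v: □¬r is false, □q is false, so □¬r → □q is true.
      At v: □¬r requires ¬r at every successor {v, x}.
        ¬r fails at v, so □¬r is false at v.
      At v: □q requires q at every successor {v, x}.
        q fails at x, so □q is false at v.
Satisfying worlds: {v}

1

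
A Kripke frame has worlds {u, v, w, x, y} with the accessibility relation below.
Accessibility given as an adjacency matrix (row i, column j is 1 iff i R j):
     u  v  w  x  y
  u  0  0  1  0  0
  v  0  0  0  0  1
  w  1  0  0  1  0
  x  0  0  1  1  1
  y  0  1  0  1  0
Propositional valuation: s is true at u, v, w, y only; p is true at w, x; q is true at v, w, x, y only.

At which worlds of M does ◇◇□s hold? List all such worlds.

Recall that □ψ holds at a world iff ψ holds at every accessible world, and ◇ψ holds iff ψ holds at some accessible world.
Let φ = ◇◇□s. Evaluate φ at each world:
  u (successors {w}): φ is true.
  v (successors {y}): φ is true.
  w (successors {u, x}): φ is false.
  x (successors {w, x, y}): φ is true.
  y (successors {v, x}): φ is false.
For instance, at w:
  At w: ◇◇□s requires ◇□s at some successor in {u, x}.
    At u: ◇□s is false.
    At x: ◇□s is false.
  So ◇◇□s is false at w.
Satisfying worlds: {u, v, x}

u, v, x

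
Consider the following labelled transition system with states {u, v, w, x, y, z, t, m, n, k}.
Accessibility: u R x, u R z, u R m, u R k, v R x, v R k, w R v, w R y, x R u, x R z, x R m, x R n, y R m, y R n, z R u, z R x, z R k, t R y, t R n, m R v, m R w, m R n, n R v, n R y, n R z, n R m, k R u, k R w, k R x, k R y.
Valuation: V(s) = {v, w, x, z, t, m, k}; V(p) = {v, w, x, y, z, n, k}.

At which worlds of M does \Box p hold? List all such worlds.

Let φ = \Box p. Evaluate φ at each world:
  u (successors {x, z, m, k}): φ is false.
  v (successors {x, k}): φ is true.
  w (successors {v, y}): φ is true.
  x (successors {u, z, m, n}): φ is false.
  y (successors {m, n}): φ is false.
  z (successors {u, x, k}): φ is false.
  t (successors {y, n}): φ is true.
  m (successors {v, w, n}): φ is true.
  n (successors {v, y, z, m}): φ is false.
  k (successors {u, w, x, y}): φ is false.
For instance, at m:
  At m: \Box p requires p at every successor {v, w, n}.
    At v: p is true.
    At w: p is true.
    At n: p is true.
  So \Box p is true at m.
Satisfying worlds: {v, w, t, m}

v, w, t, m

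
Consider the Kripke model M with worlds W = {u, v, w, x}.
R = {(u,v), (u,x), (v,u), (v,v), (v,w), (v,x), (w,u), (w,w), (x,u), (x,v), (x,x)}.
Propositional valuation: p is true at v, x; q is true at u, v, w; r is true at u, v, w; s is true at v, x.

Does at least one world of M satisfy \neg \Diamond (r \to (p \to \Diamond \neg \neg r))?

No

Let φ = \neg \Diamond (r \to (p \to \Diamond \neg \neg r)). Evaluate φ at each world:
  u (successors {v, x}): φ is false.
  v (successors {u, v, w, x}): φ is false.
  w (successors {u, w}): φ is false.
  x (successors {u, v, x}): φ is false.
For instance, at w:
  At w: \Diamond (r \to (p \to \Diamond \neg \neg r)) is true, so \neg \Diamond (r \to (p \to \Diamond \neg \neg r)) is false.
    At w: \Diamond (r \to (p \to \Diamond \neg \neg r)) requires r \to (p \to \Diamond \neg \neg r) at some successor in {u, w}.
      r \to (p \to \Diamond \neg \neg r) holds at u, so \Diamond (r \to (p \to \Diamond \neg \neg r)) is true at w.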